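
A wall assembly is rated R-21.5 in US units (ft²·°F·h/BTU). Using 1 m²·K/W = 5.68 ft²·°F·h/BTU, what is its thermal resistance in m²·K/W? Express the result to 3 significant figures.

3.79 m²·K/W

R_SI = 21.5/5.68 = 3.785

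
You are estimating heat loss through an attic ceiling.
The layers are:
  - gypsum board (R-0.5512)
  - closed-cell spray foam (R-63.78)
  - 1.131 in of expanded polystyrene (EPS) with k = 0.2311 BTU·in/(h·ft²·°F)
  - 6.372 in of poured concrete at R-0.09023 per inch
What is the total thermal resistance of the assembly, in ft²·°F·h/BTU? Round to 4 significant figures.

69.80 ft²·°F·h/BTU

1.131/0.2311 = 4.894
6.372 × 0.09023 = 0.57495
R_total = 0.5512 + 63.78 + 4.894 + 0.57495 = 69.8 ft²·°F·h/BTU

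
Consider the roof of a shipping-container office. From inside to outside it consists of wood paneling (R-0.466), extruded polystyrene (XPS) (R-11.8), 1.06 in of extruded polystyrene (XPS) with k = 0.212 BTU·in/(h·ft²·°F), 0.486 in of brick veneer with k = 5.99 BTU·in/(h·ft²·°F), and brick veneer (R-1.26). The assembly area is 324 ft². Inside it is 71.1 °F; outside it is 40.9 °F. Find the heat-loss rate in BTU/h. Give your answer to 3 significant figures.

526 BTU/h

1.06/0.212 = 5
0.486/5.99 = 0.08114
R_total = 0.466 + 11.8 + 5 + 0.08114 + 1.26 = 18.61 ft²·°F·h/BTU
Q = A·ΔT/R = 324 × (71.1 − 40.9) / 18.61 = 525.9 BTU/h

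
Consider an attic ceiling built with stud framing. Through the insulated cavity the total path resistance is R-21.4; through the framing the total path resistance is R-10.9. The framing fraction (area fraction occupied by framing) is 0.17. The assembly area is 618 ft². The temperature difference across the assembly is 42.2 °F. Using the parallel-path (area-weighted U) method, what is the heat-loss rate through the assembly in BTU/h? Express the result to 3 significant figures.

1420 BTU/h

U_eff = 0.83/21.4 + 0.17/10.9 = 0.03879 + 0.0156 = 0.05438
R_eff = 1/U_eff = 18.39 ft²·°F·h/BTU
Q = 618 × 42.2 / 18.39 = 1418 BTU/h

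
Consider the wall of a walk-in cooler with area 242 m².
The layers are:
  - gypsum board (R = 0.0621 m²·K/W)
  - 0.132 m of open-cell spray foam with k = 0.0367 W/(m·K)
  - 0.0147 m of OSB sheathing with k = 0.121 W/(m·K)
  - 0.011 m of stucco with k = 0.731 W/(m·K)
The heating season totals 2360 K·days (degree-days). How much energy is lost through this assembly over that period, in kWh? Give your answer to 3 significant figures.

3610 kWh

0.132/0.0367 = 3.597
0.0147/0.121 = 0.1215
0.011/0.731 = 0.01505
R_total = 0.0621 + 3.597 + 0.1215 + 0.01505 = 3.795 m²·K/W
E = A × HDD × 24 / R / 1000 = 242 × 2360 × 24 / 3.795 / 1000 = 3611 kWh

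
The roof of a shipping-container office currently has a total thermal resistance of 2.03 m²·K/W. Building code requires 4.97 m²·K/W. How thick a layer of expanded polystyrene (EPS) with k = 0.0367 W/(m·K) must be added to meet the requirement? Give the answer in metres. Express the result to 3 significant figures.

ΔR = 4.97 − 2.03 = 2.94 m²·K/W
L = ΔR × k = 2.94 × 0.0367 = 0.1079 m

0.108 m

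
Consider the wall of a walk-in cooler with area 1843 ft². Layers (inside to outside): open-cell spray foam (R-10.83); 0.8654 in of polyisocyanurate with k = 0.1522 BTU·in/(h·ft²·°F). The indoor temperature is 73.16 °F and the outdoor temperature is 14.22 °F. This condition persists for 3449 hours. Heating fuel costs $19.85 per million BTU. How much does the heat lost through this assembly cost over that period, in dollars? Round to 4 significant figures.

0.8654/0.1522 = 5.6859
R_total = 10.83 + 5.6859 = 16.516 ft²·°F·h/BTU
Q = 1843 × (73.16 − 14.22) / 16.516 = 6577.1 BTU/h
E = 6577.1 × 3449 = 22684000 BTU
Cost = 22684000/10⁶ × 19.85 = $450.28

450.3 dollars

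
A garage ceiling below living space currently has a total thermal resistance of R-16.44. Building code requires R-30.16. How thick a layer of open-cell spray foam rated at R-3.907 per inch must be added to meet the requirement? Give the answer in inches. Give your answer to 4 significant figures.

ΔR = 30.16 − 16.44 = 13.72 ft²·°F·h/BTU
L = ΔR / (R/in) = 13.72/3.907 = 3.5116 in

3.512 in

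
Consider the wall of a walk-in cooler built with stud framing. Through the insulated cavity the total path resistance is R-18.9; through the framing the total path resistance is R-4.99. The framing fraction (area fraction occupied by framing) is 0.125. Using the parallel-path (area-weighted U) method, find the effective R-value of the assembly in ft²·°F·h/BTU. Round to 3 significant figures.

U_eff = 0.875/18.9 + 0.125/4.99 = 0.0463 + 0.02505 = 0.07135
R_eff = 1/U_eff = 14.02 ft²·°F·h/BTU

14.0 ft²·°F·h/BTU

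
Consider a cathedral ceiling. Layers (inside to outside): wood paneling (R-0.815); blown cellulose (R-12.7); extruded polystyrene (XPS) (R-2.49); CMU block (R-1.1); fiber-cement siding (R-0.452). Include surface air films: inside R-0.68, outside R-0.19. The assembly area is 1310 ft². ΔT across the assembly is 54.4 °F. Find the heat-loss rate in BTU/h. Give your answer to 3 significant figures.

R_total = 0.68 + 0.815 + 12.7 + 2.49 + 1.1 + 0.452 + 0.19 = 18.43 ft²·°F·h/BTU
Q = A·ΔT/R = 1310 × 54.4 / 18.43 = 3867 BTU/h

3870 BTU/h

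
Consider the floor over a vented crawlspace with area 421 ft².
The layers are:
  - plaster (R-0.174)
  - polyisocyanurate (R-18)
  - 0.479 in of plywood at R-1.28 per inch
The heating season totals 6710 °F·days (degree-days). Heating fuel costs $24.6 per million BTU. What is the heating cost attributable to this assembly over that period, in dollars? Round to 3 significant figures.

0.479 × 1.28 = 0.6131
R_total = 0.174 + 18 + 0.6131 = 18.79 ft²·°F·h/BTU
E = A × HDD × 24 / R = 421 × 6710 × 24 / 18.79 = 3609000 BTU
Cost = 3609000/10⁶ × 24.6 = $88.78

88.8 dollars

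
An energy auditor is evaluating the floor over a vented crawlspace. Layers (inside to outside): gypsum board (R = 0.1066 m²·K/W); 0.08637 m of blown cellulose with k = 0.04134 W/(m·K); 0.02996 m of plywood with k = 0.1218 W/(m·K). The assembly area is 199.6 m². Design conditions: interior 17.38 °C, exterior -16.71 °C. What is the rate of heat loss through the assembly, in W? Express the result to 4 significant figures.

2787 W

0.08637/0.04134 = 2.0893
0.02996/0.1218 = 0.24598
R_total = 0.1066 + 2.0893 + 0.24598 = 2.4418 m²·K/W
Q = A·ΔT/R = 199.6 × (17.38 − (-16.71)) / 2.4418 = 2786.6 W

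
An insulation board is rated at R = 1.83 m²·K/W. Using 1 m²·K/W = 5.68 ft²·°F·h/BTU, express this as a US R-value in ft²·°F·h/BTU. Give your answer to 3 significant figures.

R_US = 1.83 × 5.68 = 10.39

10.4 ft²·°F·h/BTU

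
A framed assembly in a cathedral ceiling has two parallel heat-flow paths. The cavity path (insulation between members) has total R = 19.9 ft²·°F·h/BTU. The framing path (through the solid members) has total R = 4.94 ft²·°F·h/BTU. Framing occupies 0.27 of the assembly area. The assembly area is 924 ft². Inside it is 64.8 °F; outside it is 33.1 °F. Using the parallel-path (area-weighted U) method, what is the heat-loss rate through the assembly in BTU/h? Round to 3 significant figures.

2680 BTU/h

U_eff = 0.73/19.9 + 0.27/4.94 = 0.03668 + 0.05466 = 0.09134
R_eff = 1/U_eff = 10.95 ft²·°F·h/BTU
Q = 924 × (64.8 − 33.1) / 10.95 = 2675 BTU/h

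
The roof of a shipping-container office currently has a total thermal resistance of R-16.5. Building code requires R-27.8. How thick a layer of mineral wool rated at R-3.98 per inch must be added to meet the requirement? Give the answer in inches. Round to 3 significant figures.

2.84 in

ΔR = 27.8 − 16.5 = 11.3 ft²·°F·h/BTU
L = ΔR / (R/in) = 11.3/3.98 = 2.839 in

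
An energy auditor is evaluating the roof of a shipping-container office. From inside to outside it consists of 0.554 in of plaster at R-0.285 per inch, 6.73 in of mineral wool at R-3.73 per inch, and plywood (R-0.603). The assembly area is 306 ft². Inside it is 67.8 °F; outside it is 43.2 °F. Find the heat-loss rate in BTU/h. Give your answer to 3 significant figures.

291 BTU/h

0.554 × 0.285 = 0.1579
6.73 × 3.73 = 25.1
R_total = 0.1579 + 25.1 + 0.603 = 25.86 ft²·°F·h/BTU
Q = A·ΔT/R = 306 × (67.8 − 43.2) / 25.86 = 291 BTU/h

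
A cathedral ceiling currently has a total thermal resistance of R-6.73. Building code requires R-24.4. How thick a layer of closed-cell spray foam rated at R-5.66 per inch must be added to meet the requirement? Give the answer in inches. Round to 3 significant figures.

3.12 in

ΔR = 24.4 − 6.73 = 17.67 ft²·°F·h/BTU
L = ΔR / (R/in) = 17.67/5.66 = 3.122 in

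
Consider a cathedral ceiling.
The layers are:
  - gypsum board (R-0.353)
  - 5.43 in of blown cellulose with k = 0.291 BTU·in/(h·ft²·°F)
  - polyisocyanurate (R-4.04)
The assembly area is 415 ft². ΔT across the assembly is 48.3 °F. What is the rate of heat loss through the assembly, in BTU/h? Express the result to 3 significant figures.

5.43/0.291 = 18.66
R_total = 0.353 + 18.66 + 4.04 = 23.05 ft²·°F·h/BTU
Q = A·ΔT/R = 415 × 48.3 / 23.05 = 869.5 BTU/h

870 BTU/h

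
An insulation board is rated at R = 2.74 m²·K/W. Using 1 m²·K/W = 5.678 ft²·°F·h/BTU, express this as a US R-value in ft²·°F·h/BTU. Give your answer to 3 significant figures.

R_US = 2.74 × 5.678 = 15.56

15.6 ft²·°F·h/BTU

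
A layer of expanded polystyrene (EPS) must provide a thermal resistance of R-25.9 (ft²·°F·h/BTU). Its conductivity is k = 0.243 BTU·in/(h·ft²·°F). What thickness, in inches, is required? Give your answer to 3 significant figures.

L = R × k = 25.9 × 0.243 = 6.294 in

6.29 in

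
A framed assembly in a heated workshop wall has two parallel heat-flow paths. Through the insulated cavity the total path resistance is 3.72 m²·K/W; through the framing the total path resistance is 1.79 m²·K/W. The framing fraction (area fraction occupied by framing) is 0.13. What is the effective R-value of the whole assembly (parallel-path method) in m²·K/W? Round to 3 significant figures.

U_eff = 0.87/3.72 + 0.13/1.79 = 0.2339 + 0.07263 = 0.3065
R_eff = 1/U_eff = 3.263 m²·K/W

3.26 m²·K/W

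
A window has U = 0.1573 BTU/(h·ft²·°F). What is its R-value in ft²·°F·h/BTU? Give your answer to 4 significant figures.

R = 1/U = 1/0.1573 = 6.3573

6.357 ft²·°F·h/BTU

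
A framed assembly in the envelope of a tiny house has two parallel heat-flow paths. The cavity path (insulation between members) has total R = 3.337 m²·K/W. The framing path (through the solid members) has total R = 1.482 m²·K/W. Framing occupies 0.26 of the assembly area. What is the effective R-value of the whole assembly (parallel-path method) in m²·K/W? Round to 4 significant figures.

2.518 m²·K/W

U_eff = 0.74/3.337 + 0.26/1.482 = 0.22176 + 0.17544 = 0.39719
R_eff = 1/U_eff = 2.5177 m²·K/W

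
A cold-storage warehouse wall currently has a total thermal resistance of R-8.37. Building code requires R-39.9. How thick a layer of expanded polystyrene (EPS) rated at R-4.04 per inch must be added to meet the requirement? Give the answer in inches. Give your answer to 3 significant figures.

7.80 in

ΔR = 39.9 − 8.37 = 31.53 ft²·°F·h/BTU
L = ΔR / (R/in) = 31.53/4.04 = 7.804 in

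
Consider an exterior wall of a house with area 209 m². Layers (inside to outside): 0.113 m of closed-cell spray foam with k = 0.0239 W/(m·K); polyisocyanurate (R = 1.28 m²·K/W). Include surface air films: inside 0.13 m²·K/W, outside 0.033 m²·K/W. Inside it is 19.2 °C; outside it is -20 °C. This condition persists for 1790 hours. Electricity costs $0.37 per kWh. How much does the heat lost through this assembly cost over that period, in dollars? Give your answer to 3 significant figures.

879 dollars

0.113/0.0239 = 4.728
R_total = 0.13 + 4.728 + 1.28 + 0.033 = 6.171 m²·K/W
Q = 209 × (19.2 − (-20)) / 6.171 = 1328 W
E = 1328 W × 1790 h / 1000 = 2376 kWh
Cost = 2376 × 0.37 = $879.3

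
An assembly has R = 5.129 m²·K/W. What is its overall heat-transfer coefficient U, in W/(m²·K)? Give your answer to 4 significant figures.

U = 1/R = 1/5.129 = 0.19497

0.1950 W/(m²·K)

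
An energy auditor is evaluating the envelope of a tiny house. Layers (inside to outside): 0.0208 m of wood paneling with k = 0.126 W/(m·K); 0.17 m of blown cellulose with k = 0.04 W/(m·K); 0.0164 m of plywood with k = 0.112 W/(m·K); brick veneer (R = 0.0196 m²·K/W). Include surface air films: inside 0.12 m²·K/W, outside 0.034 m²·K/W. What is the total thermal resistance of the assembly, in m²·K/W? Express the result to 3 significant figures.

0.0208/0.126 = 0.1651
0.17/0.04 = 4.25
0.0164/0.112 = 0.1464
R_total = 0.12 + 0.1651 + 4.25 + 0.1464 + 0.0196 + 0.034 = 4.735 m²·K/W

4.74 m²·K/W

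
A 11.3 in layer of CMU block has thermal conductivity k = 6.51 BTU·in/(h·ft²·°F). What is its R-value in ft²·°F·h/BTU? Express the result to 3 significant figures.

1.74 ft²·°F·h/BTU

R = L/k = 11.3/6.51 = 1.736 ft²·°F·h/BTU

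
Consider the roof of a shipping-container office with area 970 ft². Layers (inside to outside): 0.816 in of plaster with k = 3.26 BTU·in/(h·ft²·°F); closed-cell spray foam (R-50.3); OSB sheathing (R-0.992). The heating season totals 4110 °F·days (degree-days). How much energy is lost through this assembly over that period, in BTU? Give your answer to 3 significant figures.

0.816/3.26 = 0.2503
R_total = 0.2503 + 50.3 + 0.992 = 51.54 ft²·°F·h/BTU
E = A × HDD × 24 / R = 970 × 4110 × 24 / 51.54 = 1856000 BTU

1860000 BTU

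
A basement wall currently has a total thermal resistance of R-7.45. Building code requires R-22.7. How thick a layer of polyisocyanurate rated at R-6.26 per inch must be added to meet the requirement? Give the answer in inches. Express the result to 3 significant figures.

2.44 in

ΔR = 22.7 − 7.45 = 15.25 ft²·°F·h/BTU
L = ΔR / (R/in) = 15.25/6.26 = 2.436 in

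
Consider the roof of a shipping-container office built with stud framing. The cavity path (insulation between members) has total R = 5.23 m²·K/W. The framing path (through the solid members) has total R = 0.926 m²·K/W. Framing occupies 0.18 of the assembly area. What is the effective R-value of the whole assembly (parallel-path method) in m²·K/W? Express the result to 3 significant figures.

2.85 m²·K/W

U_eff = 0.82/5.23 + 0.18/0.926 = 0.1568 + 0.1944 = 0.3512
R_eff = 1/U_eff = 2.848 m²·K/W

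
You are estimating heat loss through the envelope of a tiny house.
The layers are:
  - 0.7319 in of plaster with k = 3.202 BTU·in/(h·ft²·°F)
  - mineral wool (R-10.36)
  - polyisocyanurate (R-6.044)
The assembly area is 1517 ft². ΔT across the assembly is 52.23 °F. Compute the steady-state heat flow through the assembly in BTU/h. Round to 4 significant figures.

0.7319/3.202 = 0.22858
R_total = 0.22858 + 10.36 + 6.044 = 16.633 ft²·°F·h/BTU
Q = A·ΔT/R = 1517 × 52.23 / 16.633 = 4763.7 BTU/h

4764 BTU/h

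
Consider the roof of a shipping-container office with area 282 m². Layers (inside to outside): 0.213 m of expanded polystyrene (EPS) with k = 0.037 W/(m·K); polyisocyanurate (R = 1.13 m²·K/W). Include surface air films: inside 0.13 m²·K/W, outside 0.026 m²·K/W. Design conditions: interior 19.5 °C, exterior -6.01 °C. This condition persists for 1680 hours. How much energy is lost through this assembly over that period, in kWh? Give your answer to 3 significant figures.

0.213/0.037 = 5.757
R_total = 0.13 + 5.757 + 1.13 + 0.026 = 7.043 m²·K/W
Q = 282 × (19.5 − (-6.01)) / 7.043 = 1021 W
E = 1021 W × 1680 h / 1000 = 1716 kWh

1720 kWh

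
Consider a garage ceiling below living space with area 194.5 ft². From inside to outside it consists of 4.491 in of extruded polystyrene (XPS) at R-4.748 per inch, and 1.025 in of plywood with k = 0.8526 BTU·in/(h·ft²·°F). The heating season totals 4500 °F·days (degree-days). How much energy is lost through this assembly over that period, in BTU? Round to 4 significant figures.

932500 BTU

4.491 × 4.748 = 21.323
1.025/0.8526 = 1.2022
R_total = 21.323 + 1.2022 = 22.525 ft²·°F·h/BTU
E = A × HDD × 24 / R = 194.5 × 4500 × 24 / 22.525 = 932540 BTU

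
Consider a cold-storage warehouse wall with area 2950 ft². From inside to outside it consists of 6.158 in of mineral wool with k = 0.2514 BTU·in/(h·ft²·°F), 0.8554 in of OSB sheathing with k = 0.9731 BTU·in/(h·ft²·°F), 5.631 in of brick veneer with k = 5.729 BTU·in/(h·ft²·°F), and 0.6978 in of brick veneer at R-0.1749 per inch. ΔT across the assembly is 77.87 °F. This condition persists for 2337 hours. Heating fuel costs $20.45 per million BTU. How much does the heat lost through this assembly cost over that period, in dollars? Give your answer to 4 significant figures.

6.158/0.2514 = 24.495
0.8554/0.9731 = 0.87905
5.631/5.729 = 0.98289
0.6978 × 0.1749 = 0.12205
R_total = 24.495 + 0.87905 + 0.98289 + 0.12205 = 26.479 ft²·°F·h/BTU
Q = 2950 × 77.87 / 26.479 = 8675.5 BTU/h
E = 8675.5 × 2337 = 20275000 BTU
Cost = 20275000/10⁶ × 20.45 = $414.62

414.6 dollars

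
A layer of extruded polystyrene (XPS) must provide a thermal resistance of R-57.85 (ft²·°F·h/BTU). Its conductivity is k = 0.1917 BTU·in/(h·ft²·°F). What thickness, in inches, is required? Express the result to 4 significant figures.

L = R × k = 57.85 × 0.1917 = 11.09 in

11.09 in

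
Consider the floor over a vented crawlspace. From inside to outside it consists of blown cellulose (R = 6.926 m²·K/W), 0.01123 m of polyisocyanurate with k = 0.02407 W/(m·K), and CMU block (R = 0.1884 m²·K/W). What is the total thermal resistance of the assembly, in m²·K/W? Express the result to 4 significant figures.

7.581 m²·K/W

0.01123/0.02407 = 0.46656
R_total = 6.926 + 0.46656 + 0.1884 = 7.581 m²·K/W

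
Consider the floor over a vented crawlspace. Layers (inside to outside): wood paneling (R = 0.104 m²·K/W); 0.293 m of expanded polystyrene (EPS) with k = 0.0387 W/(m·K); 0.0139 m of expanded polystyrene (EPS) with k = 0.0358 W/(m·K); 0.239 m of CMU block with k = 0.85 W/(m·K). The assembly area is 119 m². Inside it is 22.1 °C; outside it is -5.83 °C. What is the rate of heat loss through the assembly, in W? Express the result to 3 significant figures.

398 W

0.293/0.0387 = 7.571
0.0139/0.0358 = 0.3883
0.239/0.85 = 0.2812
R_total = 0.104 + 7.571 + 0.3883 + 0.2812 = 8.345 m²·K/W
Q = A·ΔT/R = 119 × (22.1 − (-5.83)) / 8.345 = 398.3 W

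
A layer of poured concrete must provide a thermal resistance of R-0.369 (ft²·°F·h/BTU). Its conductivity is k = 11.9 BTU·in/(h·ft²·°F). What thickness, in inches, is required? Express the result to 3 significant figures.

L = R × k = 0.369 × 11.9 = 4.391 in

4.39 in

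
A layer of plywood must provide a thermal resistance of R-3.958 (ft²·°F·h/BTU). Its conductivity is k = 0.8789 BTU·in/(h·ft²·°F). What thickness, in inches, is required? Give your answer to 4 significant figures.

3.479 in

L = R × k = 3.958 × 0.8789 = 3.4787 in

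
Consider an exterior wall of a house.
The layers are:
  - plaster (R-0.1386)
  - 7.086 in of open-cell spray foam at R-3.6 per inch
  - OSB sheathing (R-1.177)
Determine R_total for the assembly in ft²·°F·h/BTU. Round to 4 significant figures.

7.086 × 3.6 = 25.51
R_total = 0.1386 + 25.51 + 1.177 = 26.825 ft²·°F·h/BTU

26.83 ft²·°F·h/BTU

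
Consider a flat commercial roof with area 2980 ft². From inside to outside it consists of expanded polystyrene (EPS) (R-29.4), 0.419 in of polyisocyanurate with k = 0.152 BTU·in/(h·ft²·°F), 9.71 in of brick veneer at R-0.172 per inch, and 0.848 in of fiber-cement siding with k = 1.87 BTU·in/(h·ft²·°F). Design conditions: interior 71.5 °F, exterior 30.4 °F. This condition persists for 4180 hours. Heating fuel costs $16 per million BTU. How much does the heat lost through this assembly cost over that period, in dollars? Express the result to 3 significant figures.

239 dollars

0.419/0.152 = 2.757
9.71 × 0.172 = 1.67
0.848/1.87 = 0.4535
R_total = 29.4 + 2.757 + 1.67 + 0.4535 = 34.28 ft²·°F·h/BTU
Q = 2980 × (71.5 − 30.4) / 34.28 = 3573 BTU/h
E = 3573 × 4180 = 14930000 BTU
Cost = 14930000/10⁶ × 16 = $239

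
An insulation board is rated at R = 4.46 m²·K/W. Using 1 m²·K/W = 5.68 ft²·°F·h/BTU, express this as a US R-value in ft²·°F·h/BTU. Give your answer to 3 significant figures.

25.3 ft²·°F·h/BTU

R_US = 4.46 × 5.68 = 25.33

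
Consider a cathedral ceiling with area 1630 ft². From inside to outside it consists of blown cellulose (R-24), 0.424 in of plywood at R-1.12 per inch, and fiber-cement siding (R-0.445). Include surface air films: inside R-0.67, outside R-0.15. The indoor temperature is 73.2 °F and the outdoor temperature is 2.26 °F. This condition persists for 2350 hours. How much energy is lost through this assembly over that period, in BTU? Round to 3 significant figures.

10600000 BTU

0.424 × 1.12 = 0.4749
R_total = 0.67 + 24 + 0.4749 + 0.445 + 0.15 = 25.74 ft²·°F·h/BTU
Q = 1630 × (73.2 − 2.26) / 25.74 = 4492 BTU/h
E = 4492 × 2350 = 10560000 BTU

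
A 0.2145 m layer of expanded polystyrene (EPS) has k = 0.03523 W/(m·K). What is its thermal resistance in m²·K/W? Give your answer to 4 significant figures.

R = L/k = 0.2145/0.03523 = 6.0886 m²·K/W

6.089 m²·K/W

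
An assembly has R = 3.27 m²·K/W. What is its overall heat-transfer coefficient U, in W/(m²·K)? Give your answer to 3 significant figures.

U = 1/R = 1/3.27 = 0.3058

0.306 W/(m²·K)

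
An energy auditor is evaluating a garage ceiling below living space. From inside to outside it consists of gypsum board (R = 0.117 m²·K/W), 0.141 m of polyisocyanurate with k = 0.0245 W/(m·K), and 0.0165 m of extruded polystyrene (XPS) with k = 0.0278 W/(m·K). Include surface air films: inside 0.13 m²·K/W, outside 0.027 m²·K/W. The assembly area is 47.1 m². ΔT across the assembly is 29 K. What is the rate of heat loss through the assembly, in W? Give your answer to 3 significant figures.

0.141/0.0245 = 5.755
0.0165/0.0278 = 0.5935
R_total = 0.13 + 0.117 + 5.755 + 0.5935 + 0.027 = 6.623 m²·K/W
Q = A·ΔT/R = 47.1 × 29 / 6.623 = 206.2 W

206 W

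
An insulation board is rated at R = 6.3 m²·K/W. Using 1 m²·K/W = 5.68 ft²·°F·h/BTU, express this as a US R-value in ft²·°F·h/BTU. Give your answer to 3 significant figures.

35.8 ft²·°F·h/BTU

R_US = 6.3 × 5.68 = 35.78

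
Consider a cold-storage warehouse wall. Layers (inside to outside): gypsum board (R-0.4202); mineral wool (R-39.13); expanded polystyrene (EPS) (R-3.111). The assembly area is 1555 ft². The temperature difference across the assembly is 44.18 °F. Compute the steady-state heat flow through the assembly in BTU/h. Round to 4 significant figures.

1610 BTU/h

R_total = 0.4202 + 39.13 + 3.111 = 42.661 ft²·°F·h/BTU
Q = A·ΔT/R = 1555 × 44.18 / 42.661 = 1610.4 BTU/h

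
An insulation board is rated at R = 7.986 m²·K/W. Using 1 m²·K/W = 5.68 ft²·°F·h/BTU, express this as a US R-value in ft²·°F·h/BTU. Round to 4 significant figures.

45.36 ft²·°F·h/BTU

R_US = 7.986 × 5.68 = 45.36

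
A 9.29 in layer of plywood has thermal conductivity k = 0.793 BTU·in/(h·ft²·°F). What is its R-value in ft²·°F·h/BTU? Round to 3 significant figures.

R = L/k = 9.29/0.793 = 11.72 ft²·°F·h/BTU

11.7 ft²·°F·h/BTU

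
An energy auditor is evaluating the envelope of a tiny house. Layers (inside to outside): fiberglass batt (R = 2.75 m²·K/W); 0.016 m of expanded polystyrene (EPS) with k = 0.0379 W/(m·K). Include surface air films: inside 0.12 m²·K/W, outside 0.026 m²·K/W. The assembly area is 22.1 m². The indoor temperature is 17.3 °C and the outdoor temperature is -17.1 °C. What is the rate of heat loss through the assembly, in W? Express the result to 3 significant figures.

229 W

0.016/0.0379 = 0.4222
R_total = 0.12 + 2.75 + 0.4222 + 0.026 = 3.318 m²·K/W
Q = A·ΔT/R = 22.1 × (17.3 − (-17.1)) / 3.318 = 229.1 W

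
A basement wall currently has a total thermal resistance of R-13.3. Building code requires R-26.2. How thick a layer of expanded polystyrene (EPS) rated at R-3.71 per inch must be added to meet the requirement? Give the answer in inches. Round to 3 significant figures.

ΔR = 26.2 − 13.3 = 12.9 ft²·°F·h/BTU
L = ΔR / (R/in) = 12.9/3.71 = 3.477 in

3.48 in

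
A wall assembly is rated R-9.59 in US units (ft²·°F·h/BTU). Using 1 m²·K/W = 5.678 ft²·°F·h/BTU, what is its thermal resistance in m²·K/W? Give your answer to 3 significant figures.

1.69 m²·K/W

R_SI = 9.59/5.678 = 1.689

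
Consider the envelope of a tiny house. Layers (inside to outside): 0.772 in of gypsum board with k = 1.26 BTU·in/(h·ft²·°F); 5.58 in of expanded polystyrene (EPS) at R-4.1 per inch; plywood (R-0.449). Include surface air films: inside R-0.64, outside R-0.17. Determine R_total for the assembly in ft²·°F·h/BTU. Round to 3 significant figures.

24.7 ft²·°F·h/BTU

0.772/1.26 = 0.6127
5.58 × 4.1 = 22.88
R_total = 0.64 + 0.6127 + 22.88 + 0.449 + 0.17 = 24.75 ft²·°F·h/BTU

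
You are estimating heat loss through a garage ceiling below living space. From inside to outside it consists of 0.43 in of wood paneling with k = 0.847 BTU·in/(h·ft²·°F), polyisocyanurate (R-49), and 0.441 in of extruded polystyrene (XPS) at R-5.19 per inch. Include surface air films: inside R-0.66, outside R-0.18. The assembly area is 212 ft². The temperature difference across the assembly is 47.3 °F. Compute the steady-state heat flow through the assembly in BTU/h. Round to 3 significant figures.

191 BTU/h

0.43/0.847 = 0.5077
0.441 × 5.19 = 2.289
R_total = 0.66 + 0.5077 + 49 + 2.289 + 0.18 = 52.64 ft²·°F·h/BTU
Q = A·ΔT/R = 212 × 47.3 / 52.64 = 190.5 BTU/h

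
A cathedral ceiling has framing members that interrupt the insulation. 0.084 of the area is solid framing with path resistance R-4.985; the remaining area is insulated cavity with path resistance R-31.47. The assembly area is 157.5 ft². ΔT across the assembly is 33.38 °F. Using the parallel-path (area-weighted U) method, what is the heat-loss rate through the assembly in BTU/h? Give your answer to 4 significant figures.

241.6 BTU/h

U_eff = 0.916/31.47 + 0.084/4.985 = 0.029107 + 0.016851 = 0.045958
R_eff = 1/U_eff = 21.759 ft²·°F·h/BTU
Q = 157.5 × 33.38 / 21.759 = 241.62 BTU/h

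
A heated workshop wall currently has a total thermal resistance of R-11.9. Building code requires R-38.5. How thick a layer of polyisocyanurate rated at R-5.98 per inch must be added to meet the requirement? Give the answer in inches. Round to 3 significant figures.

ΔR = 38.5 − 11.9 = 26.6 ft²·°F·h/BTU
L = ΔR / (R/in) = 26.6/5.98 = 4.448 in

4.45 in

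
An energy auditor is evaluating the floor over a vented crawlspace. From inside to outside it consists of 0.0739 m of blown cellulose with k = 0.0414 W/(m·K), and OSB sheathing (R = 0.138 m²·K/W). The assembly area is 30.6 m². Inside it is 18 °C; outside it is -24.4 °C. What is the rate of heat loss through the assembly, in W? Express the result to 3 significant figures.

675 W

0.0739/0.0414 = 1.785
R_total = 1.785 + 0.138 = 1.923 m²·K/W
Q = A·ΔT/R = 30.6 × (18 − (-24.4)) / 1.923 = 674.7 W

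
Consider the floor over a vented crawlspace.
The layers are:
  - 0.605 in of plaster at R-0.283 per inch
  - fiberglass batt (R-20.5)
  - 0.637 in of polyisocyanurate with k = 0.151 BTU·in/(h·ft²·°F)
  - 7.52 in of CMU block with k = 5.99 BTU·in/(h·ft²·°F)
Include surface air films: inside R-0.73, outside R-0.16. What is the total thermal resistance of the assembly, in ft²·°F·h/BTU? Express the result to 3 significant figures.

0.605 × 0.283 = 0.1712
0.637/0.151 = 4.219
7.52/5.99 = 1.255
R_total = 0.73 + 0.1712 + 20.5 + 4.219 + 1.255 + 0.16 = 27.04 ft²·°F·h/BTU

27.0 ft²·°F·h/BTU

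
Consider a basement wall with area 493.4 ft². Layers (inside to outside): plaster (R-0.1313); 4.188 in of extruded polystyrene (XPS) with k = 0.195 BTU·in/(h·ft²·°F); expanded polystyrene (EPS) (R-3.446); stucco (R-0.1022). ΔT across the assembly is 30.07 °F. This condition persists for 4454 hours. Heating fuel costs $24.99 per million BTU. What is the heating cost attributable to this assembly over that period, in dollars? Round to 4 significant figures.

65.64 dollars

4.188/0.195 = 21.477
R_total = 0.1313 + 21.477 + 3.446 + 0.1022 = 25.156 ft²·°F·h/BTU
Q = 493.4 × 30.07 / 25.156 = 589.77 BTU/h
E = 589.77 × 4454 = 2626800 BTU
Cost = 2626800/10⁶ × 24.99 = $65.645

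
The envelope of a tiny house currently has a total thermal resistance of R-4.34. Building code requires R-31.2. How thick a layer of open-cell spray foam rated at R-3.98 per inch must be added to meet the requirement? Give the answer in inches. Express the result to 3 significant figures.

6.75 in

ΔR = 31.2 − 4.34 = 26.86 ft²·°F·h/BTU
L = ΔR / (R/in) = 26.86/3.98 = 6.749 in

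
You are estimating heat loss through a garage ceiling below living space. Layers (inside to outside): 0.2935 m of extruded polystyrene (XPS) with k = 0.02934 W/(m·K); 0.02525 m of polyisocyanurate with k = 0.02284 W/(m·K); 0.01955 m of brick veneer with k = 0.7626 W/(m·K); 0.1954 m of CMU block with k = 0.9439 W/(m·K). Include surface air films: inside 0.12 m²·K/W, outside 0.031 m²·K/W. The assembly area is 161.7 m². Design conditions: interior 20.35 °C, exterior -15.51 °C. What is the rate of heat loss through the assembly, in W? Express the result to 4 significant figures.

504.5 W

0.2935/0.02934 = 10.003
0.02525/0.02284 = 1.1055
0.01955/0.7626 = 0.025636
0.1954/0.9439 = 0.20701
R_total = 0.12 + 10.003 + 1.1055 + 0.025636 + 0.20701 + 0.031 = 11.493 m²·K/W
Q = A·ΔT/R = 161.7 × (20.35 − (-15.51)) / 11.493 = 504.55 W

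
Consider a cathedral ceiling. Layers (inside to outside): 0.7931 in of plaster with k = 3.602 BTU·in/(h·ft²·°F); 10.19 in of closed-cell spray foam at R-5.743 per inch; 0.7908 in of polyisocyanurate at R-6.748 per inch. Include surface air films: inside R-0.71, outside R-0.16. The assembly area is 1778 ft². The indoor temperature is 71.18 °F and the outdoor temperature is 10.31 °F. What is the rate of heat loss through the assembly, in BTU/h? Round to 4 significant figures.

1666 BTU/h

0.7931/3.602 = 0.22018
10.19 × 5.743 = 58.521
0.7908 × 6.748 = 5.3363
R_total = 0.71 + 0.22018 + 58.521 + 5.3363 + 0.16 = 64.948 ft²·°F·h/BTU
Q = A·ΔT/R = 1778 × (71.18 − 10.31) / 64.948 = 1666.4 BTU/h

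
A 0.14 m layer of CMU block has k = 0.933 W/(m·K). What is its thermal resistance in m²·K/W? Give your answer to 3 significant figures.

R = L/k = 0.14/0.933 = 0.1501 m²·K/W

0.150 m²·K/W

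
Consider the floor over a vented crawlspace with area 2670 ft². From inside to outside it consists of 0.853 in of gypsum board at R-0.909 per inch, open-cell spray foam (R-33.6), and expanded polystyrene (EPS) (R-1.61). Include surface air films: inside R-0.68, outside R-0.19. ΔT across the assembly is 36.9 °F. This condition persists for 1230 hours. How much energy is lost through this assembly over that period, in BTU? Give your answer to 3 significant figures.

0.853 × 0.909 = 0.7754
R_total = 0.68 + 0.7754 + 33.6 + 1.61 + 0.19 = 36.86 ft²·°F·h/BTU
Q = 2670 × 36.9 / 36.86 = 2673 BTU/h
E = 2673 × 1230 = 3288000 BTU

3290000 BTU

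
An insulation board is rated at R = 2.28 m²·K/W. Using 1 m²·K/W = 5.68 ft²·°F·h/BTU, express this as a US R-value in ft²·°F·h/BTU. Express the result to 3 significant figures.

13.0 ft²·°F·h/BTU

R_US = 2.28 × 5.68 = 12.95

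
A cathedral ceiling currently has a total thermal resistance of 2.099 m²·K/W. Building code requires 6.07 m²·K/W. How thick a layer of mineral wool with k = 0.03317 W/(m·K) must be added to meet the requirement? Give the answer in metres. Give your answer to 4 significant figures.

ΔR = 6.07 − 2.099 = 3.971 m²·K/W
L = ΔR × k = 3.971 × 0.03317 = 0.13172 m

0.1317 m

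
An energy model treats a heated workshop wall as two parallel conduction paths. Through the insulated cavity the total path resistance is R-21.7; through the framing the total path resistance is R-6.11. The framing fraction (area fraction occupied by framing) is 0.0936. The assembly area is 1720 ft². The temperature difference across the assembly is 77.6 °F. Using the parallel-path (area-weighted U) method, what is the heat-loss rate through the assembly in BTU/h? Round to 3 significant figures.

U_eff = 0.9064/21.7 + 0.0936/6.11 = 0.04177 + 0.01532 = 0.05709
R_eff = 1/U_eff = 17.52 ft²·°F·h/BTU
Q = 1720 × 77.6 / 17.52 = 7620 BTU/h

7620 BTU/h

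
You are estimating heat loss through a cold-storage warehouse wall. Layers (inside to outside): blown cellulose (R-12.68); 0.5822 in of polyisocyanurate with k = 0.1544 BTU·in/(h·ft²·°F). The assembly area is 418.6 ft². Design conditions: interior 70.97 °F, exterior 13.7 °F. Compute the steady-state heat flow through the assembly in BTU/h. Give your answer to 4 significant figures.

0.5822/0.1544 = 3.7707
R_total = 12.68 + 3.7707 = 16.451 ft²·°F·h/BTU
Q = A·ΔT/R = 418.6 × (70.97 − 13.7) / 16.451 = 1457.3 BTU/h

1457 BTU/h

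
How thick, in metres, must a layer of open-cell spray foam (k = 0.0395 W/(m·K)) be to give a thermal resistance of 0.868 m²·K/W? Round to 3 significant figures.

0.0343 m

L = R·k = 0.868 × 0.0395 = 0.03429 m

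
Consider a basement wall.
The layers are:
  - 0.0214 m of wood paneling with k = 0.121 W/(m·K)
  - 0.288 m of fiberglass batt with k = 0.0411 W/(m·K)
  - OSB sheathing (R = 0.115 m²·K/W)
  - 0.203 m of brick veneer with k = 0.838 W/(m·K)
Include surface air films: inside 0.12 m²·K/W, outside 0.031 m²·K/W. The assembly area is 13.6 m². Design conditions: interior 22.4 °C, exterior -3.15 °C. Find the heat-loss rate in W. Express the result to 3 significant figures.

45.2 W

0.0214/0.121 = 0.1769
0.288/0.0411 = 7.007
0.203/0.838 = 0.2422
R_total = 0.12 + 0.1769 + 7.007 + 0.115 + 0.2422 + 0.031 = 7.692 m²·K/W
Q = A·ΔT/R = 13.6 × (22.4 − (-3.15)) / 7.692 = 45.17 W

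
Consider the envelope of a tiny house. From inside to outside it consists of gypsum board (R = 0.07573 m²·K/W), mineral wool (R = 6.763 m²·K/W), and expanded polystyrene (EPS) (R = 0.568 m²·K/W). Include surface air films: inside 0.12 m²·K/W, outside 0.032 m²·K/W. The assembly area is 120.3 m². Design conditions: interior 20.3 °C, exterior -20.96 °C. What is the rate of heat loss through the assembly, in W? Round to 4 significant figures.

R_total = 0.12 + 0.07573 + 6.763 + 0.568 + 0.032 = 7.5587 m²·K/W
Q = A·ΔT/R = 120.3 × (20.3 − (-20.96)) / 7.5587 = 656.67 W

656.7 W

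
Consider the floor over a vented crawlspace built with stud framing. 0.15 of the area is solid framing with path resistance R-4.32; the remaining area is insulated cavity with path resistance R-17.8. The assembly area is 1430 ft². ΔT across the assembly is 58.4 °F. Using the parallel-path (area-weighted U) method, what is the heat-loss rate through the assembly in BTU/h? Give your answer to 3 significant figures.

6890 BTU/h

U_eff = 0.85/17.8 + 0.15/4.32 = 0.04775 + 0.03472 = 0.08248
R_eff = 1/U_eff = 12.12 ft²·°F·h/BTU
Q = 1430 × 58.4 / 12.12 = 6888 BTU/h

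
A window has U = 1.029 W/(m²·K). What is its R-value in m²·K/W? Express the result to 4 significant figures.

0.9718 m²·K/W

R = 1/U = 1/1.029 = 0.97182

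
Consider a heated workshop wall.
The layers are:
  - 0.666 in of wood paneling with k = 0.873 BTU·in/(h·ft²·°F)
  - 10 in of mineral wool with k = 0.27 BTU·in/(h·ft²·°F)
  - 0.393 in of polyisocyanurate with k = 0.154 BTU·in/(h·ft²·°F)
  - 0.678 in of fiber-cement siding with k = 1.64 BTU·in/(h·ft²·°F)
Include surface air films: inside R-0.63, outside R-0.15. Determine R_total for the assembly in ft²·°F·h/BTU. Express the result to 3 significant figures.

0.666/0.873 = 0.7629
10/0.27 = 37.04
0.393/0.154 = 2.552
0.678/1.64 = 0.4134
R_total = 0.63 + 0.7629 + 37.04 + 2.552 + 0.4134 + 0.15 = 41.55 ft²·°F·h/BTU

41.5 ft²·°F·h/BTU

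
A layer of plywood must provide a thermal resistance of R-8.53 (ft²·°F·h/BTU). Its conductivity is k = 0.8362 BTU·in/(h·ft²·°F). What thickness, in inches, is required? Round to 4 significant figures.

7.133 in

L = R × k = 8.53 × 0.8362 = 7.1328 in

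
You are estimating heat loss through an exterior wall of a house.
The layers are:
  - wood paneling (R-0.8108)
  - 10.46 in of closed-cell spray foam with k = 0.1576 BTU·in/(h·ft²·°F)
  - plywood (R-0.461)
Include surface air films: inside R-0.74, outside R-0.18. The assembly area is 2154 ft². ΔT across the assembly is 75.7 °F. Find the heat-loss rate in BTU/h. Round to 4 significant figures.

2378 BTU/h

10.46/0.1576 = 66.371
R_total = 0.74 + 0.8108 + 66.371 + 0.461 + 0.18 = 68.562 ft²·°F·h/BTU
Q = A·ΔT/R = 2154 × 75.7 / 68.562 = 2378.2 BTU/h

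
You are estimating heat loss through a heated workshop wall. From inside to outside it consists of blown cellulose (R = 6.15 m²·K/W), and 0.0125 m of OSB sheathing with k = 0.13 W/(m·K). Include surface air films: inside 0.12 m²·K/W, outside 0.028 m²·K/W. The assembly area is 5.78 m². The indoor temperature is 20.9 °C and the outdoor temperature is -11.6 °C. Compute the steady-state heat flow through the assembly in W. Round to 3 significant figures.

0.0125/0.13 = 0.09615
R_total = 0.12 + 6.15 + 0.09615 + 0.028 = 6.394 m²·K/W
Q = A·ΔT/R = 5.78 × (20.9 − (-11.6)) / 6.394 = 29.38 W

29.4 W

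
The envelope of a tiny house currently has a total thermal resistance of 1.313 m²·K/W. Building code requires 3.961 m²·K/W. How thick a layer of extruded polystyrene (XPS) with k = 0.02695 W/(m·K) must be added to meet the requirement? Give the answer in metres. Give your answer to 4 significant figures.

ΔR = 3.961 − 1.313 = 2.648 m²·K/W
L = ΔR × k = 2.648 × 0.02695 = 0.071364 m

0.07136 m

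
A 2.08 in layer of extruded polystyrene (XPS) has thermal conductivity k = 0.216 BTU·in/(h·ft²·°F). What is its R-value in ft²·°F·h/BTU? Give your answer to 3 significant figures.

R = L/k = 2.08/0.216 = 9.63 ft²·°F·h/BTU

9.63 ft²·°F·h/BTU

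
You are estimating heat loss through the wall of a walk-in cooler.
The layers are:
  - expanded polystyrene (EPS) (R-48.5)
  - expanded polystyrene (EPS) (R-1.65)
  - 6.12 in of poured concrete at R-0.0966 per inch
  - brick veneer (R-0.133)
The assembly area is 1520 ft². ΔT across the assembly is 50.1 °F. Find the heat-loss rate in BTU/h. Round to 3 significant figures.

6.12 × 0.0966 = 0.5912
R_total = 48.5 + 1.65 + 0.5912 + 0.133 = 50.87 ft²·°F·h/BTU
Q = A·ΔT/R = 1520 × 50.1 / 50.87 = 1497 BTU/h

1500 BTU/h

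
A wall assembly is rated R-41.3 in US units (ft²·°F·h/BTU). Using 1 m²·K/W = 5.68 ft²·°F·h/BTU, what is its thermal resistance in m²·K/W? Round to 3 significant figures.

7.27 m²·K/W

R_SI = 41.3/5.68 = 7.271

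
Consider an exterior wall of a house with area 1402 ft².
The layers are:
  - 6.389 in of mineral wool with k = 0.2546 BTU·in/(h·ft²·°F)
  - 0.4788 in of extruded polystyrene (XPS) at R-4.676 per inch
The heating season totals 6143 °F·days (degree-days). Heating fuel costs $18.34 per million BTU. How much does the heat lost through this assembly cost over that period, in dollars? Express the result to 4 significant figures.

6.389/0.2546 = 25.094
0.4788 × 4.676 = 2.2389
R_total = 25.094 + 2.2389 = 27.333 ft²·°F·h/BTU
E = A × HDD × 24 / R = 1402 × 6143 × 24 / 27.333 = 7562200 BTU
Cost = 7562200/10⁶ × 18.34 = $138.69

138.7 dollars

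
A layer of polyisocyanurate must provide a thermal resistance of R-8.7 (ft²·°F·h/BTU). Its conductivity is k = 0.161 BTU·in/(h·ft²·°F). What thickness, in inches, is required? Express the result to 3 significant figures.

L = R × k = 8.7 × 0.161 = 1.401 in

1.40 in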